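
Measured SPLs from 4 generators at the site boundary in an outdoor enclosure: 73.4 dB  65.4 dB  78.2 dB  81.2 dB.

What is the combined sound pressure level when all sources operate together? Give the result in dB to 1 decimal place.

Σ 10^(Lᵢ/10) = 2.232e+08.
L_total = 10·log₁₀(2.232e+08) = 83.5 dB.

83.5 dB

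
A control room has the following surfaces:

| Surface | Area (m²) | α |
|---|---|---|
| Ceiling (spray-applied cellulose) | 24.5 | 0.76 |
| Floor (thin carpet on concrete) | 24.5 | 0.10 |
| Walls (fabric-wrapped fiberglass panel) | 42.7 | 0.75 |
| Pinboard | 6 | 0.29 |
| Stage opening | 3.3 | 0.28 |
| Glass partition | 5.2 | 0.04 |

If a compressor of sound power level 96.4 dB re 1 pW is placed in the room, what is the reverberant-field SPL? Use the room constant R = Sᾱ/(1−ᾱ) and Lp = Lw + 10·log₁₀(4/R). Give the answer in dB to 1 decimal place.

81.7 dB

A = 55.967 sabins; S = 106.2 m².
ᾱ = 0.5270, so room constant R = A/(1−ᾱ) = 118.323 m².
Lp = 96.4 + 10·log₁₀(4/118.323) = 96.4 + (-14.71) = 81.7 dB.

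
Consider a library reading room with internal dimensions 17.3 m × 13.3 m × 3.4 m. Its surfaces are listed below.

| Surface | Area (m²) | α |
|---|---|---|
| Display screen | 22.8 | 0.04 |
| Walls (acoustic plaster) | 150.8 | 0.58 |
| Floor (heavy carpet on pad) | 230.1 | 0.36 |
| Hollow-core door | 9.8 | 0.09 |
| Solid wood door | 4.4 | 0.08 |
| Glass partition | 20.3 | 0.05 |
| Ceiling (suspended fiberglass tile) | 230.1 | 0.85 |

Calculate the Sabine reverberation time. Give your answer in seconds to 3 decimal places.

0.341 sec

A = Σ Sᵢαᵢ = 22.8×0.04 + 150.8×0.58 + 230.1×0.36 + 9.8×0.09 + 4.4×0.08 + 20.3×0.05 + 230.1×0.85 = 369.046 sabins.
Room volume: 782.306 m³.
RT60 = 0.161 · V / A = 0.161 × 782.306 / 369.046 = 0.341 s.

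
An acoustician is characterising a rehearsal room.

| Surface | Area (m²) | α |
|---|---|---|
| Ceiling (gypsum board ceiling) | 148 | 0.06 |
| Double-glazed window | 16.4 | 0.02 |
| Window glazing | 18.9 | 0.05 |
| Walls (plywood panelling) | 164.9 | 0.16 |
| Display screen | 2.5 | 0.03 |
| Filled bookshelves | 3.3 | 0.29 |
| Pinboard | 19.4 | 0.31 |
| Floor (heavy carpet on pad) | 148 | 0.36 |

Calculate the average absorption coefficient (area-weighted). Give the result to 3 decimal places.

0.186

S = Σ Sᵢ = 148 + 16.4 + 18.9 + 164.9 + 2.5 + 3.3 + 19.4 + 148 = 521.4 m².
Weighted sum Σ Sα = 96.863.
ᾱ = A/S = 0.186.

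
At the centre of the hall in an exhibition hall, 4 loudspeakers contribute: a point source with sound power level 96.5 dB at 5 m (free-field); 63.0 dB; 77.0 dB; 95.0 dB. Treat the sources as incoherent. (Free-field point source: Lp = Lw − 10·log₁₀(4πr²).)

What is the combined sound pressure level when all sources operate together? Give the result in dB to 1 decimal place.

Source at 5 m: Lp = 96.5 − 10·log₁₀(4π·5²) = 96.5 − 10·log₁₀(314.159) = 71.5 dB.
Σ 10^(Lᵢ/10) = 3.229e+09.
Back to dB: 10·log₁₀ Σ = 95.1 dB.

95.1 dB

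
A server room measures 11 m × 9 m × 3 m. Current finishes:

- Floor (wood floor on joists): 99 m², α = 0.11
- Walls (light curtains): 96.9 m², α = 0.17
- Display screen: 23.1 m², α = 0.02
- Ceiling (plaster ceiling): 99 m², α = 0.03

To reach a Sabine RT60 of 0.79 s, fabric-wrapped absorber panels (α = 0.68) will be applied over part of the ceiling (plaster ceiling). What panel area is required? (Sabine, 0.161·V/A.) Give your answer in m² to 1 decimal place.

45.7

Equivalent absorption area: A₁ = 99*0.11 + 96.9*0.17 + 23.1*0.02 + 99*0.03 = 30.795 m².
V = 297 m³. Target absorption A₂ = 0.161 × 297 / 0.79 = 60.528 sabins.
ΔA needed = 60.528 − 30.795 = 29.733 sabins.
Net gain per m²: Δα = 0.68 − 0.03 = 0.65.
Area = ΔA/Δα = 29.733/0.65 = 45.7 m².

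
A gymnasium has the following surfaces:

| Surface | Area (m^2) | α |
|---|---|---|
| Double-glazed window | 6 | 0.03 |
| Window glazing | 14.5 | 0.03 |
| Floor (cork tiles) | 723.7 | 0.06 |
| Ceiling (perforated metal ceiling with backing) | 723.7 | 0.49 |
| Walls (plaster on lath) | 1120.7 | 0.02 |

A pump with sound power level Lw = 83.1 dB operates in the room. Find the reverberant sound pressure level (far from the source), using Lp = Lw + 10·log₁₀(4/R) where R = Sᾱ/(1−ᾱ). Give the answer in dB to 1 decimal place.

A = 421.064 sabins; S = 2588.6 m^2.
ᾱ = 0.1627, so room constant R = A/(1−ᾱ) = 502.883 m^2.
Lp = Lw + 10 log₁₀(4/R) = 83.1 -20.99 = 62.1 dB.

62.1 dB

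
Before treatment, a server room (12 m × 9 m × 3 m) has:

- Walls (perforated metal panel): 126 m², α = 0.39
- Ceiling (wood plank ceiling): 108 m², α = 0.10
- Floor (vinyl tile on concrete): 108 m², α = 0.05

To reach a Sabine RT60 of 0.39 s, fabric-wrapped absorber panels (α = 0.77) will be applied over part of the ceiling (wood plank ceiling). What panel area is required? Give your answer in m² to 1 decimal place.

Summing Sᵢαᵢ: 49.140 + 10.800 + 5.400 → A₁ = 65.340 sabins.
V = 324 m³. Target absorption A₂ = 0.161 × 324 / 0.39 = 133.754 sabins.
Absorption to add: 133.754 − 65.340 = 68.414 sabins.
Each m² of panel replacing the ceiling (wood plank ceiling) adds (0.77 − 0.10) = 0.67 sabins.
Panel area = 68.414 / 0.67 = 102.1 m².

102.1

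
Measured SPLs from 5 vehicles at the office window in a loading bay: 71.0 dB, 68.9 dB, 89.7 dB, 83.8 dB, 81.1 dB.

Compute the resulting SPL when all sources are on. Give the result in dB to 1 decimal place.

Σ 10^(Lᵢ/10) = 1.322e+09.
L_total = 10·log₁₀(1.322e+09) = 91.2 dB.

91.2 dB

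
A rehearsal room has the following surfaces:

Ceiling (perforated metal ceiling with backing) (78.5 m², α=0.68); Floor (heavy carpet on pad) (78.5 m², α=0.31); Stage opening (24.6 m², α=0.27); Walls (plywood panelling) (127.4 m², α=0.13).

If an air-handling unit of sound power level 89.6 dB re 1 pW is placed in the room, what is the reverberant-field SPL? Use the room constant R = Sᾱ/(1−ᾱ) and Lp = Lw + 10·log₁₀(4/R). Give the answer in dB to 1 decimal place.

73.9 dB

A = 100.919 sabins; S = 309.0 m².
ᾱ = 100.919/309.0 = 0.3266; R = Sᾱ/(1−ᾱ) = 100.919/(1−0.3266) = 149.865 m².
Lp = Lw + 10 log₁₀(4/R) = 89.6 -15.74 = 73.9 dB.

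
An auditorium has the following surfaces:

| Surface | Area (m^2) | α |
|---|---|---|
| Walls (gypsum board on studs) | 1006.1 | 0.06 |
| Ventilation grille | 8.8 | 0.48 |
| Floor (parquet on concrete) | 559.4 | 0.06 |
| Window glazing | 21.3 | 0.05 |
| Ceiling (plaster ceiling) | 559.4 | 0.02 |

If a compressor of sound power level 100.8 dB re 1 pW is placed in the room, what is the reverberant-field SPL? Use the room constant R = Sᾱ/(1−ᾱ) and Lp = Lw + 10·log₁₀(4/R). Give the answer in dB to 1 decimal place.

86.2 dB

Σ(Sᵢαᵢ) = 1006.1·0.06 + 8.8·0.48 + 559.4·0.06 + 21.3·0.05 + 559.4·0.02 = 110.407; total area S = 2155.0 m^2.
ᾱ = 0.0512, so room constant R = A/(1−ᾱ) = 116.365 m^2.
Lp = 100.8 + 10·log₁₀(4/116.365) = 100.8 + (-14.64) = 86.2 dB.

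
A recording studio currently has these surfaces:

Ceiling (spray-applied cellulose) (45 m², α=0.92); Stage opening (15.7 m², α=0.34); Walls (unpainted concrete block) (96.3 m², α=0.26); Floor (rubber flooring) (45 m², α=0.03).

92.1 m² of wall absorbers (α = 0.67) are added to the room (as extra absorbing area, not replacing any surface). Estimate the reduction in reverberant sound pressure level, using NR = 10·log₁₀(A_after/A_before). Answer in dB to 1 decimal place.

2.7 dB

Summing Sᵢαᵢ: 41.400 + 5.338 + 25.038 + 1.350 → A_before = 73.126 sabins.
Treatment contributes 92.1·0.67 = 61.707 sabins.
New total A_after = 134.833 sabins.
Reduction = 10 log₁₀(A_after/A_before) = 10 log₁₀(1.8438) = 2.7 dB.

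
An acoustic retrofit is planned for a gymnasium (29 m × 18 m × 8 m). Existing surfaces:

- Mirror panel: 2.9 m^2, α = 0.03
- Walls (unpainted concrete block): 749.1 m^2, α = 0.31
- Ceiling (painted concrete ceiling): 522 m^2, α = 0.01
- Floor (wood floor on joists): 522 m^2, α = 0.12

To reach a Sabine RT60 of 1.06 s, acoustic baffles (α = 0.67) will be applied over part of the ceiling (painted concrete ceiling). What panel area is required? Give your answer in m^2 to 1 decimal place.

506.2

Summing Sᵢαᵢ: 0.087 + 232.221 + 5.220 + 62.640 → A₁ = 300.168 sabins.
Required A₂ = 0.161·4176/1.06 = 634.279 sabins.
ΔA needed = 634.279 − 300.168 = 334.111 sabins.
Net gain per m^2: Δα = 0.67 − 0.01 = 0.66.
Area = ΔA/Δα = 334.111/0.66 = 506.2 m^2.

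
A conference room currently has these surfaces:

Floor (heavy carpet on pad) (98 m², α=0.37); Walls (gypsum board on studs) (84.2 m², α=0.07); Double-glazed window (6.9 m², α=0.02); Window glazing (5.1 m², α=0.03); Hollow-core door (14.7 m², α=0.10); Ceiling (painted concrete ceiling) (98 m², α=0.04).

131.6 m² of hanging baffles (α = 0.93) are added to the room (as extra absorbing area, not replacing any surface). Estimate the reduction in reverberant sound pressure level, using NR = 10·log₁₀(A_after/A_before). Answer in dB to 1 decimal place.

5.5 dB

A_before = Σ Sᵢαᵢ = 98*0.37 + 84.2*0.07 + 6.9*0.02 + 5.1*0.03 + 14.7*0.10 + 98*0.04 = 47.835 sabins.
Added absorption = 131.6 × 0.93 = 122.388 sabins.
A_after = 47.835 + 122.388 = 170.223 sabins.
Reduction = 10 log₁₀(A_after/A_before) = 10 log₁₀(3.5585) = 5.5 dB.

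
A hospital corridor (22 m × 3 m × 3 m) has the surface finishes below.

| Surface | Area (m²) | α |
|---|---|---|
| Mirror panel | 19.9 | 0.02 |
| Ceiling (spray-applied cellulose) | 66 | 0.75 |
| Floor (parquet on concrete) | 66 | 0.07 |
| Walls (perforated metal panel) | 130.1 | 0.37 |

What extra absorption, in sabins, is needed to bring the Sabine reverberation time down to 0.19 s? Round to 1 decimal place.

A₁ = Σ Sᵢαᵢ = 19.9*0.02 + 66*0.75 + 66*0.07 + 130.1*0.37 = 102.655 sabins.
For T = 0.19 s, need A₂ = 0.161·V/T = 0.161·198/0.19 = 167.779 sabins.
ΔA = A₂ − A₁ = 167.779 − 102.655 = 65.1 sabins.

65.1 sabins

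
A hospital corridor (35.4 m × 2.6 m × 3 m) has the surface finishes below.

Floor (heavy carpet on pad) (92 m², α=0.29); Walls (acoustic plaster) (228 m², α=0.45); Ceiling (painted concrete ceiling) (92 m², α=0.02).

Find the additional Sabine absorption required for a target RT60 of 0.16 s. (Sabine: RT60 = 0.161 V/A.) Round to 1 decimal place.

146.7 sabins

Summing Sᵢαᵢ: 26.680 + 102.600 + 1.840 → A₁ = 131.120 sabins.
Target A₂ = 0.161·276.12/0.16 = 277.846 sabins (V = 276.12 m³).
ΔA = A₂ − A₁ = 277.846 − 131.120 = 146.7 sabins.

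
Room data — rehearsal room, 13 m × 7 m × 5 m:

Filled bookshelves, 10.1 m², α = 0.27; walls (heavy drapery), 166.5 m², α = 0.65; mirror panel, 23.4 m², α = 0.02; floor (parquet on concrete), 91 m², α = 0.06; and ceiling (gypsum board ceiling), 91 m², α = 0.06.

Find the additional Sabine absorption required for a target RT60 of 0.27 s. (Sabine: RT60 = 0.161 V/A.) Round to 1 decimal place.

149.0 sabins

Summing Sᵢαᵢ: 2.727 + 108.225 + 0.468 + 5.460 + 5.460 → A₁ = 122.340 sabins.
For T = 0.27 s, need A₂ = 0.161·V/T = 0.161·455/0.27 = 271.315 sabins.
ΔA = A₂ − A₁ = 271.315 − 122.340 = 149.0 sabins.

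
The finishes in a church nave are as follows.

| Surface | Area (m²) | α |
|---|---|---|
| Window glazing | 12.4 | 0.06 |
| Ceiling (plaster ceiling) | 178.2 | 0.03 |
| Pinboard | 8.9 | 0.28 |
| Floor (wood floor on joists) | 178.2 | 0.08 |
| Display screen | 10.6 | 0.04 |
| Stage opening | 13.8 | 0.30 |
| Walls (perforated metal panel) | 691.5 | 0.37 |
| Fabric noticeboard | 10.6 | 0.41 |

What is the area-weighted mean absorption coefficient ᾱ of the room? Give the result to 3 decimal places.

0.260

S = Σ Sᵢ = 12.4 + 178.2 + 8.9 + 178.2 + 10.6 + 13.8 + 691.5 + 10.6 = 1104.2 m².
A = 12.4·0.06 + 178.2·0.03 + 8.9·0.28 + 178.2·0.08 + 10.6·0.04 + 13.8·0.30 + 691.5·0.37 + 10.6·0.41 = 287.603 sabins.
ᾱ = A/S = 0.260.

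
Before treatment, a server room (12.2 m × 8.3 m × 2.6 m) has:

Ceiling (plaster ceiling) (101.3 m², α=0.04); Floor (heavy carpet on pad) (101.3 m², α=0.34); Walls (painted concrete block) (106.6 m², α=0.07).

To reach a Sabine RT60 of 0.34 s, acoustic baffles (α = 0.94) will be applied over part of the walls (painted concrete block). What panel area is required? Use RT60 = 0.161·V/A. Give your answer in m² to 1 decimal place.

90.5

A₁ = Σ Sᵢαᵢ = 101.3·0.04 + 101.3·0.34 + 106.6·0.07 = 45.956 sabins.
Required A₂ = 0.161·263.276/0.34 = 124.669 sabins.
Absorption to add: 124.669 − 45.956 = 78.713 sabins.
Net gain per m²: Δα = 0.94 − 0.07 = 0.87.
Panel area = 78.713 / 0.87 = 90.5 m².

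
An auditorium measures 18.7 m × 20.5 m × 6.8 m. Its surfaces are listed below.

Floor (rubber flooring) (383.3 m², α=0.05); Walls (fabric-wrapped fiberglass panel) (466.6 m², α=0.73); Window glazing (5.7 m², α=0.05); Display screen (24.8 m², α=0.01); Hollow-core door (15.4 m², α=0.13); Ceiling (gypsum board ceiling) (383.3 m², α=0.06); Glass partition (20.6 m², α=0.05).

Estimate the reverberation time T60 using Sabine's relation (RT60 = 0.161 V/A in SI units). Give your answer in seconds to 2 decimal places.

Summing Sᵢαᵢ: 19.165 + 340.618 + 0.285 + 0.248 + 2.002 + 22.998 + 1.030 → A = 386.346 sabins.
Volume V = 18.7 × 20.5 × 6.8 = 2606.78 m³.
T = 0.161 V/A = 0.161·2606.78/386.346 = 1.09 s.

1.09 sec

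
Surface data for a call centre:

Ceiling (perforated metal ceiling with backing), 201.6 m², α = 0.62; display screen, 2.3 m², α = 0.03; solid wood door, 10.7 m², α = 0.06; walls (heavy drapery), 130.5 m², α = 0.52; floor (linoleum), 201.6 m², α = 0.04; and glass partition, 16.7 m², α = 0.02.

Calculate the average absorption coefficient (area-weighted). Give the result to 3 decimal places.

0.358

S = Σ Sᵢ = 201.6 + 2.3 + 10.7 + 130.5 + 201.6 + 16.7 = 563.4 m².
Weighted sum Σ Sα = 201.961.
ᾱ = A/S = 0.358.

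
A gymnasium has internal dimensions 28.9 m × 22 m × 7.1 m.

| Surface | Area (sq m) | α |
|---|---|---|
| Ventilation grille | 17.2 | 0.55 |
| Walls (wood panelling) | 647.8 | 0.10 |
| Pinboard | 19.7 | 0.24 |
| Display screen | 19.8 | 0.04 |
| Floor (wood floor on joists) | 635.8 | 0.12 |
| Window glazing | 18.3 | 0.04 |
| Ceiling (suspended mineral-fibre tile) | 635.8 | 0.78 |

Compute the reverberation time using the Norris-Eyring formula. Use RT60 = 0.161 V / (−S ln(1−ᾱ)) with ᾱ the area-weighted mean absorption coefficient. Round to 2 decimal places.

0.92 seconds

S = Σ Sᵢ = 1994.4 sq m.
Σ(Sᵢαᵢ) = 17.2×0.55 + 647.8×0.10 + 19.7×0.24 + 19.8×0.04 + 635.8×0.12 + 18.3×0.04 + 635.8×0.78 = 652.712.
ᾱ = 652.712 / 1994.4 = 0.3273.
Eyring denominator: −S ln(1−ᾱ) = 790.691.
V = 28.9 × 22 × 7.1 = 4514.18 m³.
RT60 = 0.161 × 4514.18 / 790.691 = 0.92 s.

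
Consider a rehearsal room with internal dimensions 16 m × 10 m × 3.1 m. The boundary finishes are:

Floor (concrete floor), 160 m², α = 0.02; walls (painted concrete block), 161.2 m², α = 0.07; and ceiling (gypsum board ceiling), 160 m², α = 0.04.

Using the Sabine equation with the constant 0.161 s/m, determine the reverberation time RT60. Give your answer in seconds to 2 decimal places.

Equivalent absorption area: A = 160*0.02 + 161.2*0.07 + 160*0.04 = 20.884 m².
V = 16·10·3.1 = 496 m³.
Sabine: RT60 = 0.161 × 496 / 20.884 = 3.82 s.

3.82 seconds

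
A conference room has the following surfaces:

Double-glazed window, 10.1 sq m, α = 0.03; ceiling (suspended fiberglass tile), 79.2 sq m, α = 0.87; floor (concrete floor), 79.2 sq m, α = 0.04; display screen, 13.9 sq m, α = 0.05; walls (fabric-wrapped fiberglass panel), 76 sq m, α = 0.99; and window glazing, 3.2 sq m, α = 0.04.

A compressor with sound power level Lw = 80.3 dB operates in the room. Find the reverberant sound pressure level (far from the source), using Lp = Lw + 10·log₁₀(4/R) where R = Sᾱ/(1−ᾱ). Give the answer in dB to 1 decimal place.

61.0 dB

A = 148.438 sabins; S = 261.6 sq m.
ᾱ = 148.438/261.6 = 0.5674; R = Sᾱ/(1−ᾱ) = 148.438/(1−0.5674) = 343.130 sq m.
Lp = 80.3 + 10·log₁₀(4/343.130) = 80.3 + (-19.33) = 61.0 dB.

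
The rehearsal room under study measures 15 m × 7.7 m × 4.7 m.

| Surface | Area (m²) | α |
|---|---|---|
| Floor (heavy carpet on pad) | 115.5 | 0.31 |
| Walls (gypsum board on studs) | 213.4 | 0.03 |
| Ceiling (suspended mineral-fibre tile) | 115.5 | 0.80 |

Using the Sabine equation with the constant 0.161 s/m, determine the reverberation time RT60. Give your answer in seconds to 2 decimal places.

Total absorption A = 115.5×0.31 + 213.4×0.03 + 115.5×0.80
  = 35.805 + 6.402 + 92.400 = 134.607 m² sabins.
Room volume: 542.85 m³.
Sabine: RT60 = 0.161 × 542.85 / 134.607 = 0.65 s.

0.65 seconds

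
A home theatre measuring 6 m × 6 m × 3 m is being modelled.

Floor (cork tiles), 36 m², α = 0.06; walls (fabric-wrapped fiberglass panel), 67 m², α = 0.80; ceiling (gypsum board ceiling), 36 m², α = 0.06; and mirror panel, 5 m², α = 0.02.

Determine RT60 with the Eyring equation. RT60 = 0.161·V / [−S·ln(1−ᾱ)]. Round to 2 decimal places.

0.23 s

S = Σ Sᵢ = 144.0 m².
Σ(Sᵢαᵢ) = 36·0.06 + 67·0.80 + 36·0.06 + 5·0.02 = 58.020.
ᾱ = 58.020 / 144.0 = 0.4029.
Eyring denominator: −S ln(1−ᾱ) = 74.257.
V = 6 × 6 × 3 = 108 m³.
T = 0.161·V/[−S·ln(1−ᾱ)] = 0.161·108/74.257 = 0.23 s.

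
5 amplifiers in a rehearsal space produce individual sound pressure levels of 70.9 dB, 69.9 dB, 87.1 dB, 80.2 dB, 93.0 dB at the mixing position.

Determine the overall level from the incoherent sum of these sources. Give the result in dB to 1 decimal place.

94.2 dB

Converting to relative power and adding: 10^(70.9/10) + 10^(69.9/10) + 10^(87.1/10) + 10^(80.2/10) + 10^(93.0/10) = 2.635e+09.
Combined level = 10 log₁₀(2.635e+09) = 94.2 dB.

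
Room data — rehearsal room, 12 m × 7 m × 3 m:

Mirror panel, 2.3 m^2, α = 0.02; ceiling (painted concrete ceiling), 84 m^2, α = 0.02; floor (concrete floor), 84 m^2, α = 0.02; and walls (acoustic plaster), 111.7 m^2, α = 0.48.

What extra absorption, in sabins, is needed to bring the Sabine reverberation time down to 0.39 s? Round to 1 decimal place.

47.0 sabins

Summing Sᵢαᵢ: 0.046 + 1.680 + 1.680 + 53.616 → A₁ = 57.022 sabins.
V = 252 m³. Required absorption A₂ = 0.161 × 252 / 0.39 = 104.031 sabins.
ΔA = A₂ − A₁ = 104.031 − 57.022 = 47.0 sabins.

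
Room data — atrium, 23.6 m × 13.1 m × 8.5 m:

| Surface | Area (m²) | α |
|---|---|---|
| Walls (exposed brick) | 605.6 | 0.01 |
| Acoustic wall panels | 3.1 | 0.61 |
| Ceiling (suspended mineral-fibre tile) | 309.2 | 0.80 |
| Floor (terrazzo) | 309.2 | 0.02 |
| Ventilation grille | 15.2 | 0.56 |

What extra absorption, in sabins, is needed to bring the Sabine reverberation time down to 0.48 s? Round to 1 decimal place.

Summing Sᵢαᵢ: 6.056 + 1.891 + 247.360 + 6.184 + 8.512 → A₁ = 270.003 sabins.
Target A₂ = 0.161·2627.86/0.48 = 881.428 sabins (V = 2627.86 m³).
Shortfall: 881.428 − 270.003 = 611.4 sabins.

611.4 sabins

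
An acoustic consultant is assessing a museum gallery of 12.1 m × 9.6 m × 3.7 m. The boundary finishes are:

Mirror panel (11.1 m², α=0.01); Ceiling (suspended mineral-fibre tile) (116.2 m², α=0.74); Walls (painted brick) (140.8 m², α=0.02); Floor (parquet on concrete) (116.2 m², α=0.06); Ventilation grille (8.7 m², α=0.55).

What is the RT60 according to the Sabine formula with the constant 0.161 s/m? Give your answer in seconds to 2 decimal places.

Equivalent absorption area: A = 11.1×0.01 + 116.2×0.74 + 140.8×0.02 + 116.2×0.06 + 8.7×0.55 = 100.672 m².
V = 12.1·9.6·3.7 = 429.792 m³.
RT60 = 0.161 · V / A = 0.161 × 429.792 / 100.672 = 0.69 s.

0.69 sec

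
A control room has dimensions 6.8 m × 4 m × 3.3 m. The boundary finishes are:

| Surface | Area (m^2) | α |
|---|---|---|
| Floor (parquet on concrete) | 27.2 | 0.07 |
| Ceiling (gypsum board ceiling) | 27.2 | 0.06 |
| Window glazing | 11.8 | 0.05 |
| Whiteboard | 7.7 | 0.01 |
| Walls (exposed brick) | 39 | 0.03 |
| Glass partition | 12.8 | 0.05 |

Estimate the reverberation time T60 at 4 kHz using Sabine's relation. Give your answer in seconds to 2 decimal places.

2.40 sec

A = Σ Sᵢαᵢ = 27.2×0.07 + 27.2×0.06 + 11.8×0.05 + 7.7×0.01 + 39×0.03 + 12.8×0.05 = 6.013 sabins.
Volume V = 6.8 × 4 × 3.3 = 89.76 m³.
Sabine: RT60 = 0.161 × 89.76 / 6.013 = 2.40 s.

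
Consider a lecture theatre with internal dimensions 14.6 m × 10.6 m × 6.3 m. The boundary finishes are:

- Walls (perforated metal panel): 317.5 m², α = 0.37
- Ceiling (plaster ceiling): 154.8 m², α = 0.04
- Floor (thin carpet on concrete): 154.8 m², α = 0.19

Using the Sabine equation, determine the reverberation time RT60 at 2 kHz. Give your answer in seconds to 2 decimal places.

1.03 seconds

A = Σ Sᵢαᵢ = 317.5·0.37 + 154.8·0.04 + 154.8·0.19 = 153.079 sabins.
Volume V = 14.6 × 10.6 × 6.3 = 974.988 m³.
T = 0.161 V/A = 0.161·974.988/153.079 = 1.03 s.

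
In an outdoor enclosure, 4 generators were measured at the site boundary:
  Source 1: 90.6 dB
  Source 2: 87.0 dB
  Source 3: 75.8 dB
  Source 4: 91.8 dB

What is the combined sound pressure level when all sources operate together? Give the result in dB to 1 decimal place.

Σ 10^(Lᵢ/10) = 3.201e+09.
Combined level = 10 log₁₀(3.201e+09) = 95.1 dB.

95.1 dB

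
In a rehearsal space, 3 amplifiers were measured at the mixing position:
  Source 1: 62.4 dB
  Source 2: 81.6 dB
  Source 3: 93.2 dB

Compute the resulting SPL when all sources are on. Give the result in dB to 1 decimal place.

93.5 dB

Converting to relative power and adding: 10^(62.4/10) + 10^(81.6/10) + 10^(93.2/10) = 2.236e+09.
L_total = 10·log₁₀(2.236e+09) = 93.5 dB.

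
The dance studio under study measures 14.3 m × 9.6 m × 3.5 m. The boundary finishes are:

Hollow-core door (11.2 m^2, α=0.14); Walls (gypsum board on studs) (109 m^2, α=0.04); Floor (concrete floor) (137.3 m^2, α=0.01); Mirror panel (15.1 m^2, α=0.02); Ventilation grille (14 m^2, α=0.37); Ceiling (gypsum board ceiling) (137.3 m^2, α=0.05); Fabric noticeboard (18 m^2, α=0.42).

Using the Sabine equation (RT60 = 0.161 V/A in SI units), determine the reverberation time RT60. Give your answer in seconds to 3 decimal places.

2.843 seconds

A = Σ Sᵢαᵢ = 11.2*0.14 + 109*0.04 + 137.3*0.01 + 15.1*0.02 + 14*0.37 + 137.3*0.05 + 18*0.42 = 27.208 sabins.
V = 14.3·9.6·3.5 = 480.48 m³.
Sabine: RT60 = 0.161 × 480.48 / 27.208 = 2.843 s.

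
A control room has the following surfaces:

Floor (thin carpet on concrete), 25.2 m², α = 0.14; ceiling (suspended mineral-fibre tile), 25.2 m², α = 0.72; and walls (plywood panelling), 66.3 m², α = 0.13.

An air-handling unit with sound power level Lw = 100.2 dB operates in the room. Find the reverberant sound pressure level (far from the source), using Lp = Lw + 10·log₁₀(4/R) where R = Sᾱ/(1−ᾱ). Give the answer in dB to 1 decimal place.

90.1 dB

Σ(Sᵢαᵢ) = 25.2×0.14 + 25.2×0.72 + 66.3×0.13 = 30.291; total area S = 116.7 m².
ᾱ = 30.291/116.7 = 0.2596; R = Sᾱ/(1−ᾱ) = 30.291/(1−0.2596) = 40.912 m².
Lp = 100.2 + 10·log₁₀(4/40.912) = 100.2 + (-10.10) = 90.1 dB.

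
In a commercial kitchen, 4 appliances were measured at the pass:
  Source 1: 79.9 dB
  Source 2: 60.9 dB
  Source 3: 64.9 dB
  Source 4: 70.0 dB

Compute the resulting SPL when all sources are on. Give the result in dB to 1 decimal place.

80.5 dB

Sum in the linear (power) domain: Σ 10^(Lᵢ/10) = 10^(79.9/10) + 10^(60.9/10) + 10^(64.9/10) + 10^(70.0/10) = 1.12e+08.
Combined level = 10 log₁₀(1.12e+08) = 80.5 dB.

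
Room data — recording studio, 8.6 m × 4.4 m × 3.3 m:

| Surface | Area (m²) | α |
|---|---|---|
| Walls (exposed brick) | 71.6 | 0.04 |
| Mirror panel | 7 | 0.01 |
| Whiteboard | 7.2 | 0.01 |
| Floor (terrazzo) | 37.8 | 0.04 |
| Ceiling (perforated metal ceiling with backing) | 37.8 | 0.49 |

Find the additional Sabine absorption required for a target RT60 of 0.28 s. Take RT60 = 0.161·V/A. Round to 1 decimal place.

48.8 sabins

Total absorption A₁ = 71.6*0.04 + 7*0.01 + 7.2*0.01 + 37.8*0.04 + 37.8*0.49
  = 2.864 + 0.070 + 0.072 + 1.512 + 18.522 = 23.040 m² sabins.
Target A₂ = 0.161·124.872/0.28 = 71.801 sabins (V = 124.872 m³).
ΔA = A₂ − A₁ = 71.801 − 23.040 = 48.8 sabins.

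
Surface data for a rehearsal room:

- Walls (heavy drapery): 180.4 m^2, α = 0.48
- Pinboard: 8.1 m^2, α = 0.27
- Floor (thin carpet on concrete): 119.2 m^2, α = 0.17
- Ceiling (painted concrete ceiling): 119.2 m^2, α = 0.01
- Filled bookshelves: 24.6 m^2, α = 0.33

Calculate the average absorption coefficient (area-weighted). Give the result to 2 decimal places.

S = Σ Sᵢ = 180.4 + 8.1 + 119.2 + 119.2 + 24.6 = 451.5 m^2.
A = 180.4×0.48 + 8.1×0.27 + 119.2×0.17 + 119.2×0.01 + 24.6×0.33 = 118.353 sabins.
ᾱ = A/S = 0.26.

0.26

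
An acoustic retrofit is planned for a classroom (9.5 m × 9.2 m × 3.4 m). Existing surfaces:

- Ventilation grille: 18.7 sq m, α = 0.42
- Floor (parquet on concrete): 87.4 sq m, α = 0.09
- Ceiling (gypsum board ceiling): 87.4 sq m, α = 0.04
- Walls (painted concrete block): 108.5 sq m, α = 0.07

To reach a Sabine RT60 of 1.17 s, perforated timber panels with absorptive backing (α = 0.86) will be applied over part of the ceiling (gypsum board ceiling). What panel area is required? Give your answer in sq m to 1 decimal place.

17.2

A₁ = Σ Sᵢαᵢ = 18.7·0.42 + 87.4·0.09 + 87.4·0.04 + 108.5·0.07 = 26.811 sabins.
V = 297.16 m³. Target absorption A₂ = 0.161 × 297.16 / 1.17 = 40.891 sabins.
ΔA needed = 40.891 − 26.811 = 14.080 sabins.
Net gain per sq m: Δα = 0.86 − 0.04 = 0.82.
Panel area = 14.080 / 0.82 = 17.2 sq m.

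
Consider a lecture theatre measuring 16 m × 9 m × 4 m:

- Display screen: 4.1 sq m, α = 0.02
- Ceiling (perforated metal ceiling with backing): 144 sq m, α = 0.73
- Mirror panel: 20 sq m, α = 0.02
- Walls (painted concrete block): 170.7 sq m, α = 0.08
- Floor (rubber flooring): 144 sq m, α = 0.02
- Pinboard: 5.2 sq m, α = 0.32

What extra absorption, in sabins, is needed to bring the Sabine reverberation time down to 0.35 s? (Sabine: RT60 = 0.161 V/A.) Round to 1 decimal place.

141.2 sabins

Equivalent absorption area: A₁ = 4.1×0.02 + 144×0.73 + 20×0.02 + 170.7×0.08 + 144×0.02 + 5.2×0.32 = 123.802 sq m.
Target A₂ = 0.161·576/0.35 = 264.960 sabins (V = 576 m³).
Shortfall: 264.960 − 123.802 = 141.2 sabins.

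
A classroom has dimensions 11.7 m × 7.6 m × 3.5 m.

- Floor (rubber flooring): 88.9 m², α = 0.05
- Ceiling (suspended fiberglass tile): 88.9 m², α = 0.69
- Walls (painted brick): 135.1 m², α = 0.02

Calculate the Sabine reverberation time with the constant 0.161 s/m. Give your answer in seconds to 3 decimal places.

A = Σ Sᵢαᵢ = 88.9·0.05 + 88.9·0.69 + 135.1·0.02 = 68.488 sabins.
Room volume: 311.22 m³.
Sabine: RT60 = 0.161 × 311.22 / 68.488 = 0.732 s.

0.732 seconds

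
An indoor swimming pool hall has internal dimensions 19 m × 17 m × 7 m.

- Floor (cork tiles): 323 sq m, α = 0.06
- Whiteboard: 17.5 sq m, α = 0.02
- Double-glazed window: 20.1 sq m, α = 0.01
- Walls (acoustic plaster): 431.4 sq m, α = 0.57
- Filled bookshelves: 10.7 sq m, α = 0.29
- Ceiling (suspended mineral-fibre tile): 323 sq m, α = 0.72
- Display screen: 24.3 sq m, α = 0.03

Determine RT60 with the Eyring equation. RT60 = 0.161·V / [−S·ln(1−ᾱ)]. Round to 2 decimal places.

0.55 s

S = Σ Sᵢ = 1150.0 sq m.
Σ(Sᵢαᵢ) = 323×0.06 + 17.5×0.02 + 20.1×0.01 + 431.4×0.57 + 10.7×0.29 + 323×0.72 + 24.3×0.03 = 502.221.
ᾱ = 502.221 / 1150.0 = 0.4367.
−S·ln(1−ᾱ) = −1150.0 × ln(1 − 0.4367) = 660.034.
V = 19 × 17 × 7 = 2261 m³.
T = 0.161·V/[−S·ln(1−ᾱ)] = 0.161·2261/660.034 = 0.55 s.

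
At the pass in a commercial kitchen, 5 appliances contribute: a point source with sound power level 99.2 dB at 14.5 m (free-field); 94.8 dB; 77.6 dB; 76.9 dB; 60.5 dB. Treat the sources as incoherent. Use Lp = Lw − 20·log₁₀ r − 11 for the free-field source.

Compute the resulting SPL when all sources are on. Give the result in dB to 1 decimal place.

Source at 14.5 m: Lp = 99.2 − 20·log₁₀(14.5) − 11 = 65.0 dB.
Sum in the linear (power) domain: Σ 10^(Lᵢ/10) = 10^(65.0/10) + 10^(94.8/10) + 10^(77.6/10) + 10^(76.9/10) + 10^(60.5/10) = 3.131e+09.
L_total = 10·log₁₀(3.131e+09) = 95.0 dB.

95.0 dB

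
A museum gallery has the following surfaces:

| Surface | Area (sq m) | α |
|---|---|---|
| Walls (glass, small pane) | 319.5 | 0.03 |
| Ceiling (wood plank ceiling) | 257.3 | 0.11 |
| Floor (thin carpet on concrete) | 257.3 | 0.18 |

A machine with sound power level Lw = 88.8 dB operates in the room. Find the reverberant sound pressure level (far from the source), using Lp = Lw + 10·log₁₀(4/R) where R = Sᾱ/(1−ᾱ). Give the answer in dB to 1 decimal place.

75.1 dB

A = 84.202 sabins; S = 834.1 sq m.
ᾱ = 84.202/834.1 = 0.1009; R = Sᾱ/(1−ᾱ) = 84.202/(1−0.1009) = 93.651 sq m.
Lp = 88.8 + 10·log₁₀(4/93.651) = 88.8 + (-13.69) = 75.1 dB.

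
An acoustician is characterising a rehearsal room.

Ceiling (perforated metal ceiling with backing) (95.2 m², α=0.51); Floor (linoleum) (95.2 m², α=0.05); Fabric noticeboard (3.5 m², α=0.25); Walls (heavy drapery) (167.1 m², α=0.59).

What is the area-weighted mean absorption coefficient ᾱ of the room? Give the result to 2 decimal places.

Total surface area S = 361.0 m².
Weighted sum Σ Sα = 152.776.
ᾱ = A/S = 0.42.

0.42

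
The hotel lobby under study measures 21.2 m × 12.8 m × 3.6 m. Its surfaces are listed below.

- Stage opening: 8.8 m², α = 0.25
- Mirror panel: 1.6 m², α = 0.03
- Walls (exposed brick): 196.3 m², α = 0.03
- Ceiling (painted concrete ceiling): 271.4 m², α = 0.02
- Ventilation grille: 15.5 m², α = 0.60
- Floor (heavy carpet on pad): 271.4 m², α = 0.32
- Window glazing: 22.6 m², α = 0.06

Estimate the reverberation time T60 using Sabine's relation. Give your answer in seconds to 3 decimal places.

Summing Sᵢαᵢ: 2.200 + 0.048 + 5.889 + 5.428 + 9.300 + 86.848 + 1.356 → A = 111.069 sabins.
Room volume: 976.896 m³.
Sabine: RT60 = 0.161 × 976.896 / 111.069 = 1.416 s.

1.416 s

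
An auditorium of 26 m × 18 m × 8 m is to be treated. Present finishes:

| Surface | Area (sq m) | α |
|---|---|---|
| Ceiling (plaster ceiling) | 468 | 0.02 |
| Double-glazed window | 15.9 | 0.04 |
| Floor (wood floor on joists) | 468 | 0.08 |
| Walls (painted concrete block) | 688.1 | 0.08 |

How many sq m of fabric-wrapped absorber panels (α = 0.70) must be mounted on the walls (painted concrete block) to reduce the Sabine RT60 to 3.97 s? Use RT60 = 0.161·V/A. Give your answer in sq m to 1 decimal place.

Total absorption A₁ = 468×0.02 + 15.9×0.04 + 468×0.08 + 688.1×0.08
  = 9.360 + 0.636 + 37.440 + 55.048 = 102.484 sq m sabins.
V = 3744 m³. Target absorption A₂ = 0.161 × 3744 / 3.97 = 151.835 sabins.
Absorption to add: 151.835 − 102.484 = 49.351 sabins.
Each sq m of panel replacing the walls (painted concrete block) adds (0.70 − 0.08) = 0.62 sabins.
Area = ΔA/Δα = 49.351/0.62 = 79.6 sq m.

79.6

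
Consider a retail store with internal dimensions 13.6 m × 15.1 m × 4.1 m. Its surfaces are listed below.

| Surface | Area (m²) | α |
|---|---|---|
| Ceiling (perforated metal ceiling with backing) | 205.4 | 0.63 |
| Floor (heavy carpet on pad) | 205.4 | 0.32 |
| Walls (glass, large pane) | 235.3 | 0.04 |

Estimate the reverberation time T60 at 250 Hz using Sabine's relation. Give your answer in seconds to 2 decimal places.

Equivalent absorption area: A = 205.4*0.63 + 205.4*0.32 + 235.3*0.04 = 204.542 m².
Room volume: 841.976 m³.
T = 0.161 V/A = 0.161·841.976/204.542 = 0.66 s.

0.66 s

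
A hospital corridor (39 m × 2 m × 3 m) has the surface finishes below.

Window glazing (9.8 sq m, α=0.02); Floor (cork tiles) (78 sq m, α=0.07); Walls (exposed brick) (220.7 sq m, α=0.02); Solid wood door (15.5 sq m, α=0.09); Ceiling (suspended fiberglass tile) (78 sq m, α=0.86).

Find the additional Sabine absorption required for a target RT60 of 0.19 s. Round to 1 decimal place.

119.7 sabins

Equivalent absorption area: A₁ = 9.8×0.02 + 78×0.07 + 220.7×0.02 + 15.5×0.09 + 78×0.86 = 78.545 sq m.
For T = 0.19 s, need A₂ = 0.161·V/T = 0.161·234/0.19 = 198.284 sabins.
ΔA = A₂ − A₁ = 198.284 − 78.545 = 119.7 sabins.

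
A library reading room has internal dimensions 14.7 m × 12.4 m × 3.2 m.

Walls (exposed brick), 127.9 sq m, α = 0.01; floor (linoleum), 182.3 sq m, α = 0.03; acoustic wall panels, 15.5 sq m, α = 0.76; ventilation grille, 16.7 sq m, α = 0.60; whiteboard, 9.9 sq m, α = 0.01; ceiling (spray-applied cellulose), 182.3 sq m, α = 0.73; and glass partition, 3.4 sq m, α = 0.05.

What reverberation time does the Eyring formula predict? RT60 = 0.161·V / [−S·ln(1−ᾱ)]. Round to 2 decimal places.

0.49 seconds

Total surface area S = 127.9 + 182.3 + 15.5 + 16.7 + 9.9 + 182.3 + 3.4 = 538.0 sq m.
Σ(Sᵢαᵢ) = 127.9×0.01 + 182.3×0.03 + 15.5×0.76 + 16.7×0.60 + 9.9×0.01 + 182.3×0.73 + 3.4×0.05 = 161.896.
ᾱ = 161.896 / 538.0 = 0.3009.
Eyring denominator: −S ln(1−ᾱ) = 192.583.
V = 14.7 × 12.4 × 3.2 = 583.296 m³.
T = 0.161·V/[−S·ln(1−ᾱ)] = 0.161·583.296/192.583 = 0.49 s.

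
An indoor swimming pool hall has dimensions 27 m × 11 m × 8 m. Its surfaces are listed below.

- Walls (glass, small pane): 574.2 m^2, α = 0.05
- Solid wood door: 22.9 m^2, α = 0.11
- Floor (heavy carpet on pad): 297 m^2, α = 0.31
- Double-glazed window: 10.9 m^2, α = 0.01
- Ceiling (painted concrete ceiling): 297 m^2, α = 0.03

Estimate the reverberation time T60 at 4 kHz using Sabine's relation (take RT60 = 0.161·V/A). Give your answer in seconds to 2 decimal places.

Equivalent absorption area: A = 574.2*0.05 + 22.9*0.11 + 297*0.31 + 10.9*0.01 + 297*0.03 = 132.318 m^2.
V = 27·11·8 = 2376 m³.
RT60 = 0.161 · V / A = 0.161 × 2376 / 132.318 = 2.89 s.

2.89 s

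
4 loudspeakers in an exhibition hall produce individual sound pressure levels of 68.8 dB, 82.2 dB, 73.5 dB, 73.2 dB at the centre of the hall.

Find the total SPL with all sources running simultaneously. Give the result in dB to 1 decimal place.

83.4 dB

Sum in the linear (power) domain: Σ 10^(Lᵢ/10) = 10^(68.8/10) + 10^(82.2/10) + 10^(73.5/10) + 10^(73.2/10) = 2.168e+08.
L_total = 10·log₁₀(2.168e+08) = 83.4 dB.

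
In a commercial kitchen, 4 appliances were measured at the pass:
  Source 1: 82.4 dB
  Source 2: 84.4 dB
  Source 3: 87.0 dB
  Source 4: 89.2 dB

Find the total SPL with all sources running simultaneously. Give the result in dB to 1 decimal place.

92.5 dB

Converting to relative power and adding: 10^(82.4/10) + 10^(84.4/10) + 10^(87.0/10) + 10^(89.2/10) = 1.782e+09.
Back to dB: 10·log₁₀ Σ = 92.5 dB.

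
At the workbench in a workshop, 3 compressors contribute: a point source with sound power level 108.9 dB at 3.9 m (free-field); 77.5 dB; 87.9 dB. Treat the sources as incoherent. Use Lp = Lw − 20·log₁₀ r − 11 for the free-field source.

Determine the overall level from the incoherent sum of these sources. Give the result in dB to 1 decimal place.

90.3 dB

Source at 3.9 m: Lp = 108.9 − 20·log₁₀(3.9) − 11 = 86.1 dB.
Sum in the linear (power) domain: Σ 10^(Lᵢ/10) = 10^(86.1/10) + 10^(77.5/10) + 10^(87.9/10) = 1.08e+09.
Back to dB: 10·log₁₀ Σ = 90.3 dB.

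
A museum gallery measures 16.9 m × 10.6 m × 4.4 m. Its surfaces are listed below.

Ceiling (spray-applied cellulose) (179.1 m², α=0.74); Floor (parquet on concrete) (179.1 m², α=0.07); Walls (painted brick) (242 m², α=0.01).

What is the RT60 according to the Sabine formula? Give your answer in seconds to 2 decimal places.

Total absorption A = 179.1×0.74 + 179.1×0.07 + 242×0.01
  = 132.534 + 12.537 + 2.420 = 147.491 m² sabins.
Room volume: 788.216 m³.
RT60 = 0.161 · V / A = 0.161 × 788.216 / 147.491 = 0.86 s.

0.86 seconds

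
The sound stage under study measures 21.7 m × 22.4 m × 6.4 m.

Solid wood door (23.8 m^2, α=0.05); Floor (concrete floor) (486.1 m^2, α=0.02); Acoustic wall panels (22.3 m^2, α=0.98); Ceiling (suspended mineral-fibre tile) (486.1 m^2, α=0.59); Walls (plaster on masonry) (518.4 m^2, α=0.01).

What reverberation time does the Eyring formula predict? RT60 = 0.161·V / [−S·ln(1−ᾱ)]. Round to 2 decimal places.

Total surface area S = 23.8 + 486.1 + 22.3 + 486.1 + 518.4 = 1536.7 m^2.
Σ(Sᵢαᵢ) = 23.8×0.05 + 486.1×0.02 + 22.3×0.98 + 486.1×0.59 + 518.4×0.01 = 324.749.
ᾱ = 324.749 / 1536.7 = 0.2113.
−S·ln(1−ᾱ) = −1536.7 × ln(1 − 0.2113) = 364.765.
V = 21.7 × 22.4 × 6.4 = 3110.912 m³.
RT60 = 0.161 × 3110.912 / 364.765 = 1.37 s.

1.37 s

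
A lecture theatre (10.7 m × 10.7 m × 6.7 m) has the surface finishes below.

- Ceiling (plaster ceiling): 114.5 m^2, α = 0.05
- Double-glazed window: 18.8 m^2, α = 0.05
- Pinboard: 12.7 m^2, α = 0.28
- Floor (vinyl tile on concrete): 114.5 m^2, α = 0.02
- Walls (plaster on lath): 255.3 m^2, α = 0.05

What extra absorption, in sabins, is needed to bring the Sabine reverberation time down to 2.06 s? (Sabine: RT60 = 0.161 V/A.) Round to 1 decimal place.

34.7 sabins

A₁ = Σ Sᵢαᵢ = 114.5×0.05 + 18.8×0.05 + 12.7×0.28 + 114.5×0.02 + 255.3×0.05 = 25.276 sabins.
V = 767.083 m³. Required absorption A₂ = 0.161 × 767.083 / 2.06 = 59.952 sabins.
Additional absorption ΔA = 59.952 − 25.276 = 34.7 sabins.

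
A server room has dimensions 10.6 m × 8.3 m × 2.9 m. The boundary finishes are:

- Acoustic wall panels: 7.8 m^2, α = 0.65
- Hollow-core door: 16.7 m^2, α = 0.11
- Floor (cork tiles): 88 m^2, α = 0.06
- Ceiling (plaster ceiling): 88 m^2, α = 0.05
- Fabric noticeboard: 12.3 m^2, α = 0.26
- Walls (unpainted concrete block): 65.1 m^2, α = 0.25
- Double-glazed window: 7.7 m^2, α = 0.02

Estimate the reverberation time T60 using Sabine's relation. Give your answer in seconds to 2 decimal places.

1.13 sec

Total absorption A = 7.8×0.65 + 16.7×0.11 + 88×0.06 + 88×0.05 + 12.3×0.26 + 65.1×0.25 + 7.7×0.02
  = 5.070 + 1.837 + 5.280 + 4.400 + 3.198 + 16.275 + 0.154 = 36.214 m^2 sabins.
V = 10.6·8.3·2.9 = 255.142 m³.
Sabine: RT60 = 0.161 × 255.142 / 36.214 = 1.13 s.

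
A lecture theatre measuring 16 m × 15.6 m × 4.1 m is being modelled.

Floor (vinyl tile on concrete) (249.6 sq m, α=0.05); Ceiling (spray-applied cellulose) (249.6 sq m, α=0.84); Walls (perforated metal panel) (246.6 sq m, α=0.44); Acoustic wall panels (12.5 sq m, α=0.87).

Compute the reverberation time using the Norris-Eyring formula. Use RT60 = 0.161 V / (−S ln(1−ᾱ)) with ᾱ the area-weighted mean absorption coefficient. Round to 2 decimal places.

Total surface area S = 249.6 + 249.6 + 246.6 + 12.5 = 758.3 sq m.
Σ(Sᵢαᵢ) = 249.6×0.05 + 249.6×0.84 + 246.6×0.44 + 12.5×0.87 = 341.523.
ᾱ = 341.523 / 758.3 = 0.4504.
Eyring denominator: −S ln(1−ᾱ) = 453.891.
V = 16 × 15.6 × 4.1 = 1023.36 m³.
T = 0.161·V/[−S·ln(1−ᾱ)] = 0.161·1023.36/453.891 = 0.36 s.

0.36 s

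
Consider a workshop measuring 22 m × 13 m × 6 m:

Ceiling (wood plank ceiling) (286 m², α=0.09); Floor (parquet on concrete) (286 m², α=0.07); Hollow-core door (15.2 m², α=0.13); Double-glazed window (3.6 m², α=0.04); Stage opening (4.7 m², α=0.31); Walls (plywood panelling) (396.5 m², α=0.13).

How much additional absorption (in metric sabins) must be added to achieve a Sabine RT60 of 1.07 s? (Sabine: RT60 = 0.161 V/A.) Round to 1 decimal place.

157.3 sabins

Summing Sᵢαᵢ: 25.740 + 20.020 + 1.976 + 0.144 + 1.457 + 51.545 → A₁ = 100.882 sabins.
For T = 1.07 s, need A₂ = 0.161·V/T = 0.161·1716/1.07 = 258.202 sabins.
Additional absorption ΔA = 258.202 − 100.882 = 157.3 sabins.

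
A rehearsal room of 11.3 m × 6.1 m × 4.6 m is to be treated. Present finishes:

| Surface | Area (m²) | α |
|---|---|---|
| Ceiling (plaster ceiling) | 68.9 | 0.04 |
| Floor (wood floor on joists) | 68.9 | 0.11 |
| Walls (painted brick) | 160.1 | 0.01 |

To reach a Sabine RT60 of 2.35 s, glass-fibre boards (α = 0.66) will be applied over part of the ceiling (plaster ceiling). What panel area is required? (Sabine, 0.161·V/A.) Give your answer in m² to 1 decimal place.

Summing Sᵢαᵢ: 2.756 + 7.579 + 1.601 → A₁ = 11.936 sabins.
Required A₂ = 0.161·317.078/2.35 = 21.723 sabins.
ΔA needed = 21.723 − 11.936 = 9.787 sabins.
Net gain per m²: Δα = 0.66 − 0.04 = 0.62.
Panel area = 9.787 / 0.62 = 15.8 m².

15.8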